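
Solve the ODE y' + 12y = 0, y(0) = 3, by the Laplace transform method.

L{y'} + 12L{y} = 0. sY - 3 + 12Y = 0. Y(s+12) = 3. Y = 3/(s+12)

Final answer: y(t) = 3e^(-12t)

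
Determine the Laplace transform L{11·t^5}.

L{t^n} = n!/s^(n+1), so L{t^5} = 120/s^6. Then L{11·t^5} = 11·120/s^6 = 1320/s^6

Final answer: 1320/s^6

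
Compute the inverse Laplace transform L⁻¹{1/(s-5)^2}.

L⁻¹{n!/(s-a)^(n+1)} = t^n·e^(at), so L⁻¹{1/(s-5)^2} = t·e^(5t)

Final answer: t·e^(5t)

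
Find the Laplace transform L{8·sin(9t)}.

L{sin(ωt)} = ω/(s² + ω²), so L{sin(9t)} = 9/(s² + 81). Then L{8·sin(9t)} = 8·9/(s² + 81) = 72/(s² + 81)

Final answer: 72/(s² + 81)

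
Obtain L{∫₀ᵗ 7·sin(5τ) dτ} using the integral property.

L{∫₀ᵗ f(τ)dτ} = F(s)/s with F(s) = 35/(s² + 25), so the result is (35/(s² + 25))/s = 35/(s(s² + 25))

Final answer: 35/(s(s² + 25))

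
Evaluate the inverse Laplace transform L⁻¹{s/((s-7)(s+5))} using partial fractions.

Using partial fractions, f(t) = (7e^(7t) + 5e^(-5t))/12

Final answer: (7e^(7t) + 5e^(-5t))/12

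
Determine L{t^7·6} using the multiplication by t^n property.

L{6} = 6/s. d^1/ds^1[1/s] = -1/s². d^2/ds^2[1/s] = 2/s^3. d^3/ds^3[1/s] = -6/s^4. d^4/ds^4[1/s] = 24/s^5. d^5/ds^5[1/s] = -120/s^6. d^6/ds^6[1/s] = 720/s^7. d^7/ds^7[1/s] = -5040/s^8. So L{t^7} = (-1)^{7}·-5040/s^8 = 5040/s^8. Then L{t^7·6} = 6·5040/s^8 = 30240/s^8

Final answer: 30240/s^8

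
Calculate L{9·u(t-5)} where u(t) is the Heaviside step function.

L{u(t-a)} = e^(-as)/s. Here a=5, so L{u(t-5)} = e^(-5s)/s, and L{9·u(t-5)} = 9·e^(-5s)/s

Final answer: 9·e^(-5s)/s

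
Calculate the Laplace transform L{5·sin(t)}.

L{sin(ωt)} = ω/(s² + ω²), so L{sin(t)} = 1/(s² + 1). Then L{5·sin(t)} = 5·1/(s² + 1) = 5/(s² + 1)

Final answer: 5/(s² + 1)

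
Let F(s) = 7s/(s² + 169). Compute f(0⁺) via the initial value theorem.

f(0⁺) = lim_{s→∞} s·7s/(s² + 169) = lim_{s→∞} 7s²/(s² + 169) = 7

Final answer: 7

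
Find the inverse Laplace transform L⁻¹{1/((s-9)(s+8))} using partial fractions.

Decompose: A/(s-9) + B/(s+8). A = 1/17, B = -1/17. f(t) = (e^(9t) - e^(-8t))/17

Final answer: (e^(9t) - e^(-8t))/17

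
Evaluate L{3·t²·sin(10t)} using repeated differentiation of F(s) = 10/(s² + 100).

F(s) = 10/(s² + 100). F'(s) = -20s/(s² + 100)². F''(s) = -20(100 - 3s²)/(s² + 100)³ = (60s² - 2000)/(s² + 100)³. So L{t²·sin(10t)} = (-1)² F''(s) = (60s² - 2000)/(s² + 100)³. Then L{3·t²·sin(10t)} = 3·(60s² - 2000)/(s² + 100)³ = (180s² - 6000)/(s² + 100)³

Final answer: (180s² - 6000)/(s² + 100)³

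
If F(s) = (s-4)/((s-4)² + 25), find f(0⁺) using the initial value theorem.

f(0⁺) = lim_{s→∞} sF(s) = lim_{s→∞} s(s-4)/((s-4)² + 25) = 1

Final answer: 1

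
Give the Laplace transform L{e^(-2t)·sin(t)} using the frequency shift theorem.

Frequency shift: L{e^(at)f(t)} = F(s-a). L{e^(-2t)·sin(t)} = 1/((s+2)² + 1)

Final answer: 1/((s+2)² + 1)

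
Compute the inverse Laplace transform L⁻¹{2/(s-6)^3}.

L⁻¹{n!/(s-a)^(n+1)} = t^n·e^(at) with n=2, a=6. So L⁻¹{2/(s-6)^3} = t^2·e^(6t)

Final answer: t^2·e^(6t)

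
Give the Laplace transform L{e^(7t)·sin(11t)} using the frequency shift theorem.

Frequency shift: L{e^(at)f(t)} = F(s-a). L{e^(7t)·sin(11t)} = 11/((s-7)² + 121)

Final answer: 11/((s-7)² + 121)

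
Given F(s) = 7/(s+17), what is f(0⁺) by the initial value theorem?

f(0⁺) = lim_{s→∞} s·7/(s+17) = lim_{s→∞} 7s/(s+17) = 7

Final answer: 7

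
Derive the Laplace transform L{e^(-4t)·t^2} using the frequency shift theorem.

L{e^(at)·t^n} = n!/(s-a)^(n+1), so L{e^(-4t)·t^2} = 2/(s+4)^3

Final answer: 2/(s+4)^3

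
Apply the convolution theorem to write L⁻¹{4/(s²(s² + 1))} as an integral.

4/(s²(s² + 1)) = (1/s²)·(4/(s² + 1)) = L{t}·L{4·sin(t)}. So f(t) = t*(4·sin(t)) = ∫₀ᵗ 4τ·sin((t-τ)) dτ

Final answer: ∫₀ᵗ 4τ·sin((t-τ)) dτ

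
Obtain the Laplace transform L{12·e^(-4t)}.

L{e^(at)} = 1/(s-a), so L{e^(-4t)} = 1/(s+4). Then L{12·e^(-4t)} = 12/(s+4)

Final answer: 12/(s+4)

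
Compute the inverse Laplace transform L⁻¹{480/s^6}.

L⁻¹{n!/s^(n+1)} = t^n with n=5. So L⁻¹{120/s^6} = t^5, and L⁻¹{480/s^6} = (480/120)·t^5 = 4·t^5

Final answer: 4·t^5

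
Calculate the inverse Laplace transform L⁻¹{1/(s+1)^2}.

L⁻¹{n!/(s-a)^(n+1)} = t^n·e^(at) with n=1, a=-1. So L⁻¹{1/(s+1)^2} = t·e^(-t)

Final answer: t·e^(-t)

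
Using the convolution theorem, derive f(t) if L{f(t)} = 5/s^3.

5/s^3 = (5/s)·(1/s^2) = L{5}·L{t}. By convolution, f(t) = 5*t = ∫₀ᵗ 5·τ dτ = 5·t²/2

Final answer: 5·t²/2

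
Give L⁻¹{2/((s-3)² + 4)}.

Form: b/((s-a)² + b²) → e^(at)sin(bt). With a=3, b=2

Final answer: e^(3t)·sin(2t)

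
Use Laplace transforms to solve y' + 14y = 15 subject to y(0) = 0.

sY + 14Y = 15/s. Y = 15/(s(s+14)). Partial fractions: Y = 15/14/s - 15/14/(s+14)

Final answer: y(t) = 15/14(1 - e^(-14t))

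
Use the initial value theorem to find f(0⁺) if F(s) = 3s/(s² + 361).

f(0⁺) = lim_{s→∞} s·3s/(s² + 361) = lim_{s→∞} 3s²/(s² + 361) = 3

Final answer: 3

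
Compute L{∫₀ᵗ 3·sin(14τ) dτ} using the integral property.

L{∫₀ᵗ f(τ)dτ} = F(s)/s with F(s) = 42/(s² + 196), so the result is (42/(s² + 196))/s = 42/(s(s² + 196))

Final answer: 42/(s(s² + 196))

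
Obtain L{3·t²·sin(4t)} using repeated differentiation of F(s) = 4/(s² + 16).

F(s) = 4/(s² + 16). F'(s) = -8s/(s² + 16)². F''(s) = -8(16 - 3s²)/(s² + 16)³ = (24s² - 128)/(s² + 16)³. So L{t²·sin(4t)} = (-1)² F''(s) = (24s² - 128)/(s² + 16)³. Then L{3·t²·sin(4t)} = 3·(24s² - 128)/(s² + 16)³ = (72s² - 384)/(s² + 16)³

Final answer: (72s² - 384)/(s² + 16)³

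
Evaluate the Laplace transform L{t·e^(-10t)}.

L{t^n·e^(at)} = n!/(s-a)^(n+1), so L{t·e^(-10t)} = 1/(s+10)^2

Final answer: 1/(s+10)^2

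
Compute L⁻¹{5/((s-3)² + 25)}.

Form: b/((s-a)² + b²) → e^(at)sin(bt). With a=3, b=5

Final answer: e^(3t)·sin(5t)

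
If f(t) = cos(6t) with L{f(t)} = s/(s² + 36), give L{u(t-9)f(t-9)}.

Time shift theorem: L{u(t-a)f(t-a)} = e^(-as)F(s). Here a=9, F(s) = s/(s² + 36), so L{u(t-9)f(t-9)} = e^(-9s)·s/(s² + 36)

Final answer: e^(-9s)·s/(s² + 36)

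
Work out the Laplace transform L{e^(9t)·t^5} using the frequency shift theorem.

L{e^(at)·t^n} = n!/(s-a)^(n+1), so L{e^(9t)·t^5} = 120/(s-9)^6

Final answer: 120/(s-9)^6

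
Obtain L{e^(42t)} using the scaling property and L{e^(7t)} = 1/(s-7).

Using L{f(at)} = (1/a)F(s/a) with a=6 and f(t) = e^(7t): L{e^(42t)} = (1/6) · 1/((s/6)-7) = (1/6) · 6/(s-42) = 1/(s-42)

Final answer: 1/(s-42)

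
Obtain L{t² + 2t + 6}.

L{t² + 2t + 6} = 2/s³ + 2/s² + 6/s = 2/s³ + 2/s² + 6/s

Final answer: 2/s³ + 2/s² + 6/s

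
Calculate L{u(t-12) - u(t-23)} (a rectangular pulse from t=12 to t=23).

L{u(t-a)} = e^(-as)/s. L{u(t-12) - u(t-23)} = (e^(-12s) - e^(-23s))/s

Final answer: (e^(-12s) - e^(-23s))/s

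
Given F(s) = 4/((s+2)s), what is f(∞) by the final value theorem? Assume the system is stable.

f(∞) = lim_{s→0} sF(s) = lim_{s→0} 4/(s+2) = 2

Final answer: 2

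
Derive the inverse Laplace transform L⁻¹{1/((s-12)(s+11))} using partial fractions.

Decompose: A/(s-12) + B/(s+11). A = 1/23, B = -1/23. f(t) = (e^(12t) - e^(-11t))/23

Final answer: (e^(12t) - e^(-11t))/23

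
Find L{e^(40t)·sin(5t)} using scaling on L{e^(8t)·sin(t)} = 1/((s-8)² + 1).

Scaling with a=5: L{e^(40t)·sin(5t)} = (1/5) · 1/((s/5-8)² + 1). Simplifying: 5/((s-40)² + 25)

Final answer: 5/((s-40)² + 25)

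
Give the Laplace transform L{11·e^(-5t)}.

L{e^(at)} = 1/(s-a), so L{e^(-5t)} = 1/(s+5). Then L{11·e^(-5t)} = 11/(s+5)

Final answer: 11/(s+5)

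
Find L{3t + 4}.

L{3t + 4} = 3·L{t} + 4·L{1} = 3/s² + 4/s

Final answer: 3/s² + 4/s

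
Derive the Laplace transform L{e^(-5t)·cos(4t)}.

L{e^(at)·cos(ωt)} = (s-a)/((s-a)² + ω²), so L{e^(-5t)·cos(4t)} = (s+5)/((s+5)² + 16)

Final answer: (s+5)/((s+5)² + 16)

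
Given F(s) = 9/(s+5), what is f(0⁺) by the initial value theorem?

f(0⁺) = lim_{s→∞} s·9/(s+5) = lim_{s→∞} 9s/(s+5) = 9

Final answer: 9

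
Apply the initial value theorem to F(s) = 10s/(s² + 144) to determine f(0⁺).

f(0⁺) = lim_{s→∞} s·10s/(s² + 144) = lim_{s→∞} 10s²/(s² + 144) = 10

Final answer: 10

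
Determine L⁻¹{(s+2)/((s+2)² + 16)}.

Using frequency shift: L⁻¹{(s-a)/((s-a)² + b²)} = e^(at)cos(bt). Here a=-2, b=4

Final answer: e^(-2t)·cos(4t)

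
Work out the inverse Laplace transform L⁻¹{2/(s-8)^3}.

L⁻¹{n!/(s-a)^(n+1)} = t^n·e^(at), so L⁻¹{2/(s-8)^3} = t^2·e^(8t)

Final answer: t^2·e^(8t)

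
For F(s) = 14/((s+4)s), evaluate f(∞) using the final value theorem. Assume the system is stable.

f(∞) = lim_{s→0} sF(s) = lim_{s→0} 14/(s+4) = 7/2

Final answer: 7/2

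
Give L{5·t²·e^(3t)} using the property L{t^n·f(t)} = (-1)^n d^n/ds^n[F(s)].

L{e^(3t)} = 1/(s-3). d/ds[1/(s-3)] = -1/(s-3)². d²/ds²[1/(s-3)] = 2/(s-3)³. So L{t²·e^(3t)} = (-1)² · 2/(s-3)³ = 2/(s-3)³. Then L{5·t²·e^(3t)} = 5·2/(s-3)³ = 10/(s-3)³

Final answer: 10/(s-3)³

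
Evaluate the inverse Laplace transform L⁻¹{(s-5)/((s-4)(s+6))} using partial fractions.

Using partial fractions, f(t) = (-e^(4t) + 11e^(-6t))/10

Final answer: (-e^(4t) + 11e^(-6t))/10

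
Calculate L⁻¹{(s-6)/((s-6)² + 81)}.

Using frequency shift: L⁻¹{(s-a)/((s-a)² + b²)} = e^(at)cos(bt). Here a=6, b=9

Final answer: e^(6t)·cos(9t)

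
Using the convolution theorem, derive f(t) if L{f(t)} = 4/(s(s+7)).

4/(s(s+7)) = (4/s)·(1/(s+7)) = L{4}·L{e^(-7t)}. By convolution, f(t) = 4*e^(-7t) = ∫₀ᵗ 4·e^(-7τ) dτ = 4·(1 - e^(-7t))/7

Final answer: 4·(1 - e^(-7t))/7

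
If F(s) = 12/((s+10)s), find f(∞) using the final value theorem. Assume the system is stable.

f(∞) = lim_{s→0} sF(s) = lim_{s→0} 12/(s+10) = 6/5

Final answer: 6/5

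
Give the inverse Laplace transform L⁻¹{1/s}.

L⁻¹{c/s} = c, so L⁻¹{1/s} = 1

Final answer: 1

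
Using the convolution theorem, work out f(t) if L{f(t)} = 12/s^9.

12/s^9 = (12/s)·(1/s^8) = L{12}·L{t^7/5040}. By convolution, f(t) = 12*t^7/5040 = ∫₀ᵗ 12·τ^7/5040 dτ = 12·t^8/40320

Final answer: 12·t^8/40320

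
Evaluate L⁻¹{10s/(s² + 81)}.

This is the form c·s/(s² + a²) with a = 9, c = 10. L⁻¹ = 10·cos(9t)

Final answer: 10·cos(9t)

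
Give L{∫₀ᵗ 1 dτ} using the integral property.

L{∫₀ᵗ f(τ)dτ} = F(s)/s with f(t) = 1. F(s) = 1/s, so L{∫₀ᵗ 1 dτ} = (1/s)/s = 1/s². (Check: ∫₀ᵗ 1 dτ = t.)

Final answer: 1/s²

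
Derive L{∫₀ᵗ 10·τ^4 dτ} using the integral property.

L{∫₀ᵗ f(τ)dτ} = F(s)/s with f(t) = 10t^4. F(s) = 240/s^5, so L{∫₀ᵗ 10·τ^4 dτ} = (240/s^5)/s = 240/s^6. (Check: ∫₀ᵗ 10·τ^4 dτ = 10t^5/5.)

Final answer: 240/s^6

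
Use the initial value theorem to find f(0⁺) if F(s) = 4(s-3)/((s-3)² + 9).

f(0⁺) = lim_{s→∞} sF(s) = lim_{s→∞} 4s(s-3)/((s-3)² + 9) = 4

Final answer: 4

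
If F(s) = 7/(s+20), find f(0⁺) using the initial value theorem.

f(0⁺) = lim_{s→∞} s·7/(s+20) = lim_{s→∞} 7s/(s+20) = 7

Final answer: 7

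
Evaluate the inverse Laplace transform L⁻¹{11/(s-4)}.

L⁻¹{1/(s-a)} = e^(at), so L⁻¹{1/(s-4)} = e^(4t), and L⁻¹{11/(s-4)} = 11·e^(4t)

Final answer: 11·e^(4t)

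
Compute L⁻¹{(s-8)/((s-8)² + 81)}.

Using frequency shift: L⁻¹{(s-a)/((s-a)² + b²)} = e^(at)cos(bt). Here a=8, b=9

Final answer: e^(8t)·cos(9t)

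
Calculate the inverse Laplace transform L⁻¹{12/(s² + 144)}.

L⁻¹{12/(s² + 144)} = sin(12t)

Final answer: sin(12t)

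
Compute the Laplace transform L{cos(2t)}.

L{cos(ωt)} = s/(s² + ω²), so L{cos(2t)} = s/(s² + 4)

Final answer: s/(s² + 4)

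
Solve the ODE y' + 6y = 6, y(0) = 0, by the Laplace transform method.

sY + 6Y = 6/s. Y = 6/(s(s+6)). Partial fractions: Y = 1/s - 1/(s+6)

Final answer: y(t) = (1 - e^(-6t))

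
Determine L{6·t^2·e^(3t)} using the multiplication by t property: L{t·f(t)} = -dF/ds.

Using L{t^n·e^(at)} = n!/(s-a)^(n+1), L{t^2·e^(3t)} = 2/(s-3)^3, so L{6·t^2·e^(3t)} = 6·2/(s-3)^3 = 12/(s-3)^3

Final answer: 12/(s-3)^3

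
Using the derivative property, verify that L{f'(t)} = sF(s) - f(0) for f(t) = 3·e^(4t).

f'(t) = 12e^(4t). Direct: L{f'(t)} = 12/(s-4). Property: s·3/(s-4) - 3 = (3s - 3(s-4))/(s-4) = 12/(s-4). ✓

Final answer: 12/(s-4)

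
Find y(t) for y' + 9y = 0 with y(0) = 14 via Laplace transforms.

L{y'} + 9L{y} = 0. sY - 14 + 9Y = 0. Y(s+9) = 14. Y = 14/(s+9)

Final answer: y(t) = 14e^(-9t)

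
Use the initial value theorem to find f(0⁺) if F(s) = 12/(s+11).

f(0⁺) = lim_{s→∞} s·12/(s+11) = lim_{s→∞} 12s/(s+11) = 12

Final answer: 12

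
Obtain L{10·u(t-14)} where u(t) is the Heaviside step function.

L{u(t-a)} = e^(-as)/s. Here a=14, so L{u(t-14)} = e^(-14s)/s, and L{10·u(t-14)} = 10·e^(-14s)/s

Final answer: 10·e^(-14s)/s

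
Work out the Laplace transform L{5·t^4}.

L{t^n} = n!/s^(n+1), so L{t^4} = 24/s^5. Then L{5·t^4} = 5·24/s^5 = 120/s^5

Final answer: 120/s^5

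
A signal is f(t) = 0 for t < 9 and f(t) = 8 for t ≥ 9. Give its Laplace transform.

f(t) = 8·u(t-9). L{u(t-9)} = e^(-9s)/s, so L{f(t)} = 8·e^(-9s)/s

Final answer: 8·e^(-9s)/s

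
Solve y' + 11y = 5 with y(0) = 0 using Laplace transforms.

sY + 11Y = 5/s. Y = 5/(s(s+11)). Partial fractions: Y = 5/11/s - 5/11/(s+11)

Final answer: y(t) = 5/11(1 - e^(-11t))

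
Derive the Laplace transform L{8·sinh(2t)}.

L{sinh(ωt)} = ω/(s² - ω²), so L{sinh(2t)} = 2/(s² - 4). Then L{8·sinh(2t)} = 8·2/(s² - 4) = 16/(s² - 4)

Final answer: 16/(s² - 4)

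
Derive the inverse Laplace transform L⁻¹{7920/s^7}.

L⁻¹{n!/s^(n+1)} = t^n with n=6. So L⁻¹{720/s^7} = t^6, and L⁻¹{7920/s^7} = (7920/720)·t^6 = 11·t^6

Final answer: 11·t^6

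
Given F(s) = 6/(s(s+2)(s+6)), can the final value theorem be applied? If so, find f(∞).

Poles of sF(s) = 6/((s+2)(s+6)) are at s = -2 and s = -6, both in the left half-plane. Theorem applies. f(∞) = lim_{s→0} sF(s) = 6/(2·6) = 1/2

Final answer: 1/2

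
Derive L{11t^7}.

L{t^n} = n!/s^(n+1). So L{11t^7} = 11·7!/s^8 = 55440/s^8

Final answer: 55440/s^8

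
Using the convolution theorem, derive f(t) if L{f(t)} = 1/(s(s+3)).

1/(s(s+3)) = (1/s)·(1/(s+3)) = L{1}·L{e^(-3t)}. By convolution, f(t) = 1*e^(-3t) = ∫₀ᵗ 1·e^(-3τ) dτ = (1 - e^(-3t))/3

Final answer: (1 - e^(-3t))/3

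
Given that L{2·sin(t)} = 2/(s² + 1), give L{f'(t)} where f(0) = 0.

L{f'(t)} = s·F(s) - f(0) = s·2/(s² + 1) - 0 = 2s/(s² + 1)

Final answer: 2s/(s² + 1)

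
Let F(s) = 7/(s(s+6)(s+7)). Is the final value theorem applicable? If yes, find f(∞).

Poles of sF(s) = 7/((s+6)(s+7)) are at s = -6 and s = -7, both in the left half-plane. Theorem applies. f(∞) = lim_{s→0} sF(s) = 7/(6·7) = 1/6

Final answer: 1/6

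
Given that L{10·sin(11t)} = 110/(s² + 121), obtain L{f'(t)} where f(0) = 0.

L{f'(t)} = s·F(s) - f(0) = s·110/(s² + 121) - 0 = 110s/(s² + 121)

Final answer: 110s/(s² + 121)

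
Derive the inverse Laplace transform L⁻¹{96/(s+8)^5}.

L⁻¹{n!/(s-a)^(n+1)} = t^n·e^(at) with n=4, a=-8. So L⁻¹{24/(s+8)^5} = t^4·e^(-8t), and L⁻¹{96/(s+8)^5} = (96/24)·t^4·e^(-8t) = 4·t^4·e^(-8t)

Final answer: 4·t^4·e^(-8t)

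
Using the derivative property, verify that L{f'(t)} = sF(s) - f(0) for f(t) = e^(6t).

f'(t) = 6e^(6t). Direct: L{f'(t)} = 6/(s-6). Property: s·1/(s-6) - 1 = (s - (s-6))/(s-6) = 6/(s-6). ✓

Final answer: 6/(s-6)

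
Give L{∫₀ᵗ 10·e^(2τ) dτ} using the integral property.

L{∫₀ᵗ f(τ)dτ} = F(s)/s with F(s) = 10/(s-2), so L{∫₀ᵗ 10·e^(2τ) dτ} = 10/(s(s-2))

Final answer: 10/(s(s-2))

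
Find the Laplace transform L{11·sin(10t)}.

L{sin(ωt)} = ω/(s² + ω²), so L{sin(10t)} = 10/(s² + 100). Then L{11·sin(10t)} = 11·10/(s² + 100) = 110/(s² + 100)

Final answer: 110/(s² + 100)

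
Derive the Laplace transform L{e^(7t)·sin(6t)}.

L{e^(at)·sin(ωt)} = ω/((s-a)² + ω²), so L{e^(7t)·sin(6t)} = 6/((s-7)² + 36)

Final answer: 6/((s-7)² + 36)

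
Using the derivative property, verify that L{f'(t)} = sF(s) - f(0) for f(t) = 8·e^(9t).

f'(t) = 72e^(9t). Direct: L{f'(t)} = 72/(s-9). Property: s·8/(s-9) - 8 = (8s - 8(s-9))/(s-9) = 72/(s-9). ✓

Final answer: 72/(s-9)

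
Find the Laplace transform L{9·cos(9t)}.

L{cos(ωt)} = s/(s² + ω²), so L{cos(9t)} = s/(s² + 81). Then L{9·cos(9t)} = 9·s/(s² + 81) = 9s/(s² + 81)

Final answer: 9s/(s² + 81)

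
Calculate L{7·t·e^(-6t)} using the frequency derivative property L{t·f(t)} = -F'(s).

L{e^(-6t)} = 1/(s+6). By frequency derivative: L{t·e^(-6t)} = -d/ds[1/(s+6)] = -(-1)/(s+6)² = 1/(s+6)². Then L{7·t·e^(-6t)} = 7·1/(s+6)² = 7/(s+6)²

Final answer: 7/(s+6)²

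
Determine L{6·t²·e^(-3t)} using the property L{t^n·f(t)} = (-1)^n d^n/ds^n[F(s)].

L{e^(-3t)} = 1/(s+3). d/ds[1/(s+3)] = -1/(s+3)². d²/ds²[1/(s+3)] = 2/(s+3)³. So L{t²·e^(-3t)} = (-1)² · 2/(s+3)³ = 2/(s+3)³. Then L{6·t²·e^(-3t)} = 6·2/(s+3)³ = 12/(s+3)³

Final answer: 12/(s+3)³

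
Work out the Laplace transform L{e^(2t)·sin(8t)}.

L{e^(at)·sin(ωt)} = ω/((s-a)² + ω²), so L{e^(2t)·sin(8t)} = 8/((s-2)² + 64)

Final answer: 8/((s-2)² + 64)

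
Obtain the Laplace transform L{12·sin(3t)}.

L{sin(ωt)} = ω/(s² + ω²), so L{sin(3t)} = 3/(s² + 9). Then L{12·sin(3t)} = 12·3/(s² + 9) = 36/(s² + 9)

Final answer: 36/(s² + 9)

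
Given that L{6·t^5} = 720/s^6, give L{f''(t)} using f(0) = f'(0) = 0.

L{f''(t)} = s²F(s) - sf(0) - f'(0) = s²·720/s^6 - 0 - 0 = 720/s^4

Final answer: 720/s^4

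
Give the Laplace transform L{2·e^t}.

L{e^(at)} = 1/(s-a), so L{e^t} = 1/(s-1). Then L{2·e^t} = 2/(s-1)

Final answer: 2/(s-1)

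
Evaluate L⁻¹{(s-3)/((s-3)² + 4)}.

Using frequency shift: L⁻¹{(s-a)/((s-a)² + b²)} = e^(at)cos(bt). Here a=3, b=2

Final answer: e^(3t)·cos(2t)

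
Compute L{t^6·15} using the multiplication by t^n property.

L{15} = 15/s. d^1/ds^1[1/s] = -1/s². d^2/ds^2[1/s] = 2/s^3. d^3/ds^3[1/s] = -6/s^4. d^4/ds^4[1/s] = 24/s^5. d^5/ds^5[1/s] = -120/s^6. d^6/ds^6[1/s] = 720/s^7. So L{t^6} = (-1)^{6}·720/s^7 = 720/s^7. Then L{t^6·15} = 15·720/s^7 = 10800/s^7

Final answer: 10800/s^7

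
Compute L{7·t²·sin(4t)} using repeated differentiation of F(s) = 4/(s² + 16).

F(s) = 4/(s² + 16). F'(s) = -8s/(s² + 16)². F''(s) = -8(16 - 3s²)/(s² + 16)³ = (24s² - 128)/(s² + 16)³. So L{t²·sin(4t)} = (-1)² F''(s) = (24s² - 128)/(s² + 16)³. Then L{7·t²·sin(4t)} = 7·(24s² - 128)/(s² + 16)³ = (168s² - 896)/(s² + 16)³

Final answer: (168s² - 896)/(s² + 16)³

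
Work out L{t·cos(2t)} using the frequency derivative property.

L{cos(2t)} = s/(s² + 4). Derivative: d/ds[s/(s² + 4)] = [(s² + 4) - s·2s]/(s² + 4)² = (4 - s²)/(s² + 4)². So L{t·cos(2t)} = -F'(s) = (s² - 4)/(s² + 4)²

Final answer: (s² - 4)/(s² + 4)²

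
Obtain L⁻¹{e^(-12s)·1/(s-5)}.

L⁻¹{1/(s-5)} = e^(5t). By the time shift theorem, L⁻¹{e^(-as)F(s)} = u(t-a)f(t-a) with a=12, so L⁻¹{e^(-12s)·1/(s-5)} = u(t-12)·e^(5(t-12))

Final answer: u(t-12)·e^(5(t-12))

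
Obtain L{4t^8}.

L{t^n} = n!/s^(n+1). So L{4t^8} = 4·8!/s^9 = 161280/s^9

Final answer: 161280/s^9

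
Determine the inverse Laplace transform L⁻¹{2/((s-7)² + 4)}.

Using frequency shift, L⁻¹{2/((s-7)² + 4)} = e^(7t)·sin(2t)

Final answer: e^(7t)·sin(2t)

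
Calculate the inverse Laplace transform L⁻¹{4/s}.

L⁻¹{c/s} = c, so L⁻¹{4/s} = 4

Final answer: 4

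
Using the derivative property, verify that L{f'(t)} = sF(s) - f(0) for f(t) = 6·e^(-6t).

f'(t) = -36e^(-6t). Direct: L{f'(t)} = -36/(s+6). Property: s·6/(s+6) - 6 = (6s - 6(s+6))/(s+6) = -36/(s+6). ✓

Final answer: -36/(s+6)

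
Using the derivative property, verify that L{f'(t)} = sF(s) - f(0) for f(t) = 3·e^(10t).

f'(t) = 30e^(10t). Direct: L{f'(t)} = 30/(s-10). Property: s·3/(s-10) - 3 = (3s - 3(s-10))/(s-10) = 30/(s-10). ✓

Final answer: 30/(s-10)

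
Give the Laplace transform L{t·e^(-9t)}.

L{t^n·e^(at)} = n!/(s-a)^(n+1), so L{t·e^(-9t)} = 1/(s+9)^2

Final answer: 1/(s+9)^2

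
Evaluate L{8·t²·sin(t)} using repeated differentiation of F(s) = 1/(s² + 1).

F(s) = 1/(s² + 1). F'(s) = -2s/(s² + 1)². F''(s) = -2(1 - 3s²)/(s² + 1)³ = (6s² - 2)/(s² + 1)³. So L{t²·sin(t)} = (-1)² F''(s) = (6s² - 2)/(s² + 1)³. Then L{8·t²·sin(t)} = 8·(6s² - 2)/(s² + 1)³ = (48s² - 16)/(s² + 1)³

Final answer: (48s² - 16)/(s² + 1)³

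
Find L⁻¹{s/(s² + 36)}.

This is the form c·s/(s² + a²) with a = 6. L⁻¹ = cos(6t)

Final answer: cos(6t)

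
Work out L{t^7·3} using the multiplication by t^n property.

L{3} = 3/s. d^1/ds^1[1/s] = -1/s². d^2/ds^2[1/s] = 2/s^3. d^3/ds^3[1/s] = -6/s^4. d^4/ds^4[1/s] = 24/s^5. d^5/ds^5[1/s] = -120/s^6. d^6/ds^6[1/s] = 720/s^7. d^7/ds^7[1/s] = -5040/s^8. So L{t^7} = (-1)^{7}·-5040/s^8 = 5040/s^8. Then L{t^7·3} = 3·5040/s^8 = 15120/s^8

Final answer: 15120/s^8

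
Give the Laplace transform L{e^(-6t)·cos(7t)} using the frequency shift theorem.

Frequency shift: L{e^(at)f(t)} = F(s-a). L{e^(-6t)·cos(7t)} = (s+6)/((s+6)² + 49)

Final answer: (s+6)/((s+6)² + 49)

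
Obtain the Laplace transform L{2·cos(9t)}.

L{cos(ωt)} = s/(s² + ω²), so L{cos(9t)} = s/(s² + 81). Then L{2·cos(9t)} = 2·s/(s² + 81) = 2s/(s² + 81)

Final answer: 2s/(s² + 81)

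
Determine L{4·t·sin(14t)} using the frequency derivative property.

L{sin(14t)} = 14/(s² + 196). By L{t·f(t)} = -F'(s): -d/ds[14/(s² + 196)] = -(14)·(-2s)/(s² + 196)² = 28s/(s² + 196)². Then L{4·t·sin(14t)} = 4·28s/(s² + 196)² = 112s/(s² + 196)²

Final answer: 112s/(s² + 196)²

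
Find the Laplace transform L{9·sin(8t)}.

L{sin(ωt)} = ω/(s² + ω²), so L{sin(8t)} = 8/(s² + 64). Then L{9·sin(8t)} = 9·8/(s² + 64) = 72/(s² + 64)

Final answer: 72/(s² + 64)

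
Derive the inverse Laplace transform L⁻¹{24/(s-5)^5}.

L⁻¹{n!/(s-a)^(n+1)} = t^n·e^(at) with n=4, a=5. So L⁻¹{24/(s-5)^5} = t^4·e^(5t)

Final answer: t^4·e^(5t)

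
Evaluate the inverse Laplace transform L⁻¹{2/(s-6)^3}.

L⁻¹{n!/(s-a)^(n+1)} = t^n·e^(at), so L⁻¹{2/(s-6)^3} = t^2·e^(6t)

Final answer: t^2·e^(6t)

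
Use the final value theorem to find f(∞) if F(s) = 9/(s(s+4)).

f(∞) = lim_{s→0} s·9/(s(s+4)) = lim_{s→0} 9/(s+4) = 9/4 = 9/4

Final answer: 9/4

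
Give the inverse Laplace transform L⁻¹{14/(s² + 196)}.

L⁻¹{14/(s² + 196)} = sin(14t)

Final answer: sin(14t)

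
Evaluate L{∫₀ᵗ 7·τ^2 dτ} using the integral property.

L{∫₀ᵗ f(τ)dτ} = F(s)/s with f(t) = 7t^2. F(s) = 14/s^3, so L{∫₀ᵗ 7·τ^2 dτ} = (14/s^3)/s = 14/s^4. (Check: ∫₀ᵗ 7·τ^2 dτ = 7t^3/3.)

Final answer: 14/s^4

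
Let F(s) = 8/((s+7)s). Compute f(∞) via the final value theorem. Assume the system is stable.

f(∞) = lim_{s→0} sF(s) = lim_{s→0} 8/(s+7) = 8/7

Final answer: 8/7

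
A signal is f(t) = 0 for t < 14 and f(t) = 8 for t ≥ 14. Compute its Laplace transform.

f(t) = 8·u(t-14). L{u(t-14)} = e^(-14s)/s, so L{f(t)} = 8·e^(-14s)/s

Final answer: 8·e^(-14s)/s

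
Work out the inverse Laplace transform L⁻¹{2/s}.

L⁻¹{c/s} = c, so L⁻¹{2/s} = 2

Final answer: 2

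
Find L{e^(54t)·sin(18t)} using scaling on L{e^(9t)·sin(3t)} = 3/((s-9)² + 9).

Scaling with a=6: L{e^(54t)·sin(18t)} = (1/6) · 3/((s/6-9)² + 9). Simplifying: 18/((s-54)² + 324)

Final answer: 18/((s-54)² + 324)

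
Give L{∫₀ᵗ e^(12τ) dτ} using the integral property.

L{∫₀ᵗ f(τ)dτ} = F(s)/s with F(s) = 1/(s-12), so L{∫₀ᵗ e^(12τ) dτ} = 1/(s(s-12))

Final answer: 1/(s(s-12))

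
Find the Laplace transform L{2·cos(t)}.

L{cos(ωt)} = s/(s² + ω²), so L{cos(t)} = s/(s² + 1). Then L{2·cos(t)} = 2·s/(s² + 1) = 2s/(s² + 1)

Final answer: 2s/(s² + 1)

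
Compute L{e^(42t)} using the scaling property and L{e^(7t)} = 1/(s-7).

Using L{f(at)} = (1/a)F(s/a) with a=6 and f(t) = e^(7t): L{e^(42t)} = (1/6) · 1/((s/6)-7) = (1/6) · 6/(s-42) = 1/(s-42)

Final answer: 1/(s-42)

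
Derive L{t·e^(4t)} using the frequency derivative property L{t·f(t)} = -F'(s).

L{e^(4t)} = 1/(s-4). By frequency derivative: L{t·e^(4t)} = -d/ds[1/(s-4)] = -(-1)/(s-4)² = 1/(s-4)²

Final answer: 1/(s-4)²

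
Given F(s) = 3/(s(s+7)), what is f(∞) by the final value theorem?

f(∞) = lim_{s→0} s·3/(s(s+7)) = lim_{s→0} 3/(s+7) = 3/7 = 3/7

Final answer: 3/7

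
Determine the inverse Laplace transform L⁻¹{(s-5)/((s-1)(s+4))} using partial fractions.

Using partial fractions, f(t) = (-4e^t + 9e^(-4t))/5

Final answer: (-4e^t + 9e^(-4t))/5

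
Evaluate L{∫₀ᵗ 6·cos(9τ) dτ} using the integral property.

L{∫₀ᵗ f(τ)dτ} = F(s)/s with F(s) = 6s/(s² + 81), so the result is (6s/(s² + 81))/s = 6/(s² + 81)

Final answer: 6/(s² + 81)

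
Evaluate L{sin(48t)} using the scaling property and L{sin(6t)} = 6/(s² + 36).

Using L{f(at)} = (1/a)F(s/a) with a=8: L{sin(48t)} = (1/8) · 6/((s/8)² + 36) = (1/8) · 6·64/(s² + 2304) = 48/(s² + 2304)

Final answer: 48/(s² + 2304)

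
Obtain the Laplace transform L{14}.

L{14} = 14 · L{1} = 14/s

Final answer: 14/s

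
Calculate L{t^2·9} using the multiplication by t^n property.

L{9} = 9/s. d^1/ds^1[1/s] = -1/s². d^2/ds^2[1/s] = 2/s^3. So L{t^2} = (-1)^{2}·2/s^3 = 2/s^3. Then L{t^2·9} = 9·2/s^3 = 18/s^3

Final answer: 18/s^3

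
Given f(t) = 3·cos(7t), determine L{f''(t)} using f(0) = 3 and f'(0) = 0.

F(s) = 3s/(s² + 49). L{f''(t)} = s²F(s) - sf(0) - f'(0) = 3s³/(s² + 49) - 3s = (3s³ - 3s(s² + 49))/(s² + 49) = -147s/(s² + 49)

Final answer: -147s/(s² + 49)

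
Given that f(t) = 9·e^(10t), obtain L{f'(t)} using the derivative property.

f(0) = 9, F(s) = 9/(s-10). L{f'(t)} = s·F(s) - f(0) = 9s/(s-10) - 9 = (9s - 9(s-10))/(s-10) = 90/(s-10)

Final answer: 90/(s-10)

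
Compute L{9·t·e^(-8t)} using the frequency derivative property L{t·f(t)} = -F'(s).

L{e^(-8t)} = 1/(s+8). By frequency derivative: L{t·e^(-8t)} = -d/ds[1/(s+8)] = -(-1)/(s+8)² = 1/(s+8)². Then L{9·t·e^(-8t)} = 9·1/(s+8)² = 9/(s+8)²

Final answer: 9/(s+8)²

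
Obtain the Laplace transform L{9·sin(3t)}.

L{sin(ωt)} = ω/(s² + ω²), so L{sin(3t)} = 3/(s² + 9). Then L{9·sin(3t)} = 9·3/(s² + 9) = 27/(s² + 9)

Final answer: 27/(s² + 9)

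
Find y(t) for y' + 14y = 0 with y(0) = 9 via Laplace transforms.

L{y'} + 14L{y} = 0. sY - 9 + 14Y = 0. Y(s+14) = 9. Y = 9/(s+14)

Final answer: y(t) = 9e^(-14t)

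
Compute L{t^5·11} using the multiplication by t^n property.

L{11} = 11/s. d^1/ds^1[1/s] = -1/s². d^2/ds^2[1/s] = 2/s^3. d^3/ds^3[1/s] = -6/s^4. d^4/ds^4[1/s] = 24/s^5. d^5/ds^5[1/s] = -120/s^6. So L{t^5} = (-1)^{5}·-120/s^6 = 120/s^6. Then L{t^5·11} = 11·120/s^6 = 1320/s^6

Final answer: 1320/s^6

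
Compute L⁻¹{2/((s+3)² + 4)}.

Form: b/((s-a)² + b²) → e^(at)sin(bt). With a=-3, b=2

Final answer: e^(-3t)·sin(2t)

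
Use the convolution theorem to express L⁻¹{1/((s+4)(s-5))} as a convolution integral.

1/((s+4)(s-5)) = (1/(s+4))·(1/(s-5)) = L{e^(-4t)}·L{e^(5t)}. So f(t) = e^(-4t)*e^(5t) = ∫₀ᵗ e^(-4τ)·e^(5(t-τ)) dτ

Final answer: ∫₀ᵗ e^(-4τ)·e^(5(t-τ)) dτ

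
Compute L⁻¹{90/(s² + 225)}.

This is the form c·a/(s² + a²) with a = 15, c = 6. L⁻¹ = 6·sin(15t)

Final answer: 6·sin(15t)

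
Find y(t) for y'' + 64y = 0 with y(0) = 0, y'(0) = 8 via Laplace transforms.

L{y''} + 64L{y} = 0. s²Y - 0 - 8 + 64Y = 0. Y(s² + 64) = 8. Y = (8)/(s² + 64). Inverting: y(t) = sin(8t)

Final answer: y(t) = sin(8t)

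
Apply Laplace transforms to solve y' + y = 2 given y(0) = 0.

sY + Y = 2/s. Y = 2/(s(s+1)). Partial fractions: Y = 2/s - 2/(s+1)

Final answer: y(t) = 2(1 - e^(-t))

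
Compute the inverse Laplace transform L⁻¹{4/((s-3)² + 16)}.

Using frequency shift, L⁻¹{4/((s-3)² + 16)} = e^(3t)·sin(4t)

Final answer: e^(3t)·sin(4t)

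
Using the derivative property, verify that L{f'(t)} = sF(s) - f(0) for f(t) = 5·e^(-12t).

f'(t) = -60e^(-12t). Direct: L{f'(t)} = -60/(s+12). Property: s·5/(s+12) - 5 = (5s - 5(s+12))/(s+12) = -60/(s+12). ✓

Final answer: -60/(s+12)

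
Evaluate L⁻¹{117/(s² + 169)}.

This is the form c·a/(s² + a²) with a = 13, c = 9. L⁻¹ = 9·sin(13t)

Final answer: 9·sin(13t)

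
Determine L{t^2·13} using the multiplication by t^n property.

L{13} = 13/s. d^1/ds^1[1/s] = -1/s². d^2/ds^2[1/s] = 2/s^3. So L{t^2} = (-1)^{2}·2/s^3 = 2/s^3. Then L{t^2·13} = 13·2/s^3 = 26/s^3

Final answer: 26/s^3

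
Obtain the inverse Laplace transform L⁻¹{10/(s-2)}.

L⁻¹{1/(s-a)} = e^(at), so L⁻¹{1/(s-2)} = e^(2t), and L⁻¹{10/(s-2)} = 10·e^(2t)

Final answer: 10·e^(2t)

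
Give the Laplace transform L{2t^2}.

L{2t^2} = 2 · L{t^2} = 2 · 2/s^3 = 4/s^3

Final answer: 4/s^3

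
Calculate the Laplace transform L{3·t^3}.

L{t^n} = n!/s^(n+1), so L{t^3} = 6/s^4. Then L{3·t^3} = 3·6/s^4 = 18/s^4

Final answer: 18/s^4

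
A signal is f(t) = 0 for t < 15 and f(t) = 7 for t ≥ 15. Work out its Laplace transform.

f(t) = 7·u(t-15). L{u(t-15)} = e^(-15s)/s, so L{f(t)} = 7·e^(-15s)/s

Final answer: 7·e^(-15s)/s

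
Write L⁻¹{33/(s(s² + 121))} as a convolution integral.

33/(s(s² + 121)) = (1/s)·(33/(s² + 121)) = L{1}·L{3·sin(11t)}. So f(t) = 1*(3·sin(11t)) = ∫₀ᵗ 3·sin(11τ) dτ

Final answer: ∫₀ᵗ 3·sin(11τ) dτ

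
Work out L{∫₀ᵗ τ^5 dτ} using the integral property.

L{∫₀ᵗ f(τ)dτ} = F(s)/s with f(t) = t^5. F(s) = 120/s^6, so L{∫₀ᵗ τ^5 dτ} = (120/s^6)/s = 120/s^7. (Check: ∫₀ᵗ τ^5 dτ = t^6/6.)

Final answer: 120/s^7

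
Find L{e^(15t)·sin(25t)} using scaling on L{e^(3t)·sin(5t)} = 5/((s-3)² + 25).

Scaling with a=5: L{e^(15t)·sin(25t)} = (1/5) · 5/((s/5-3)² + 25). Simplifying: 25/((s-15)² + 625)

Final answer: 25/((s-15)² + 625)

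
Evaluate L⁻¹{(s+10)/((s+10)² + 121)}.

Using frequency shift: L⁻¹{(s-a)/((s-a)² + b²)} = e^(at)cos(bt). Here a=-10, b=11

Final answer: e^(-10t)·cos(11t)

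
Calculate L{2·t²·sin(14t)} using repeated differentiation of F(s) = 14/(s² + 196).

F(s) = 14/(s² + 196). F'(s) = -28s/(s² + 196)². F''(s) = -28(196 - 3s²)/(s² + 196)³ = (84s² - 5488)/(s² + 196)³. So L{t²·sin(14t)} = (-1)² F''(s) = (84s² - 5488)/(s² + 196)³. Then L{2·t²·sin(14t)} = 2·(84s² - 5488)/(s² + 196)³ = (168s² - 10976)/(s² + 196)³

Final answer: (168s² - 10976)/(s² + 196)³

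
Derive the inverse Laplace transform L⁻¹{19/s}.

L⁻¹{c/s} = c, so L⁻¹{19/s} = 19

Final answer: 19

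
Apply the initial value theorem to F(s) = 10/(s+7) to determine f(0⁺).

f(0⁺) = lim_{s→∞} s·10/(s+7) = lim_{s→∞} 10s/(s+7) = 10

Final answer: 10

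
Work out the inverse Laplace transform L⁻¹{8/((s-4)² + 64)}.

Using frequency shift, L⁻¹{8/((s-4)² + 64)} = e^(4t)·sin(8t)

Final answer: e^(4t)·sin(8t)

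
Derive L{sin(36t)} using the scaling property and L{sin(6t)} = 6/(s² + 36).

Using L{f(at)} = (1/a)F(s/a) with a=6: L{sin(36t)} = (1/6) · 6/((s/6)² + 36) = (1/6) · 6·36/(s² + 1296) = 36/(s² + 1296)

Final answer: 36/(s² + 1296)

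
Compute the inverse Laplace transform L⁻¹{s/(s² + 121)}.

L⁻¹{s/(s² + 121)} = cos(11t)

Final answer: cos(11t)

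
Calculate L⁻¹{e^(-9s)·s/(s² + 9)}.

L⁻¹{s/(s² + 9)} = cos(3t). By the time shift theorem, L⁻¹{e^(-as)F(s)} = u(t-a)f(t-a) with a=9, so L⁻¹{e^(-9s)·s/(s² + 9)} = u(t-9)·cos(3(t-9))

Final answer: u(t-9)·cos(3(t-9))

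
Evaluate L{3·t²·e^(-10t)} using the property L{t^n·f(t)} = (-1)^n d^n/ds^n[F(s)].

L{e^(-10t)} = 1/(s+10). d/ds[1/(s+10)] = -1/(s+10)². d²/ds²[1/(s+10)] = 2/(s+10)³. So L{t²·e^(-10t)} = (-1)² · 2/(s+10)³ = 2/(s+10)³. Then L{3·t²·e^(-10t)} = 3·2/(s+10)³ = 6/(s+10)³

Final answer: 6/(s+10)³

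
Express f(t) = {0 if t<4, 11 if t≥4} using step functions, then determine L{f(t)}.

f(t) = 11·u(t-4). L{u(t-4)} = e^(-4s)/s, so L{f(t)} = 11·e^(-4s)/s

Final answer: 11·e^(-4s)/s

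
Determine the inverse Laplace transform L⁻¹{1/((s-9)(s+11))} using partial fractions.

Decompose: A/(s-9) + B/(s+11). A = 1/20, B = -1/20. f(t) = (e^(9t) - e^(-11t))/20

Final answer: (e^(9t) - e^(-11t))/20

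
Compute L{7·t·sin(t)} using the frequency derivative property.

L{sin(t)} = 1/(s² + 1). By L{t·f(t)} = -F'(s): -d/ds[1/(s² + 1)] = -(1)·(-2s)/(s² + 1)² = 2s/(s² + 1)². Then L{7·t·sin(t)} = 7·2s/(s² + 1)² = 14s/(s² + 1)²

Final answer: 14s/(s² + 1)²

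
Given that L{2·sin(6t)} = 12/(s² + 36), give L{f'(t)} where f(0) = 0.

L{f'(t)} = s·F(s) - f(0) = s·12/(s² + 36) - 0 = 12s/(s² + 36)

Final answer: 12s/(s² + 36)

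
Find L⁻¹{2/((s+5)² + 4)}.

Form: b/((s-a)² + b²) → e^(at)sin(bt). With a=-5, b=2

Final answer: e^(-5t)·sin(2t)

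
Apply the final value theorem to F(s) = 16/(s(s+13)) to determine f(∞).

f(∞) = lim_{s→0} s·16/(s(s+13)) = lim_{s→0} 16/(s+13) = 16/13 = 16/13

Final answer: 16/13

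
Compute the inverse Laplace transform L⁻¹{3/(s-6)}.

L⁻¹{1/(s-a)} = e^(at), so L⁻¹{1/(s-6)} = e^(6t), and L⁻¹{3/(s-6)} = 3·e^(6t)

Final answer: 3·e^(6t)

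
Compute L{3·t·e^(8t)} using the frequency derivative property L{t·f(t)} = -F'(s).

L{e^(8t)} = 1/(s-8). By frequency derivative: L{t·e^(8t)} = -d/ds[1/(s-8)] = -(-1)/(s-8)² = 1/(s-8)². Then L{3·t·e^(8t)} = 3·1/(s-8)² = 3/(s-8)²

Final answer: 3/(s-8)²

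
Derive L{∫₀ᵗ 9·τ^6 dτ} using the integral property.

L{∫₀ᵗ f(τ)dτ} = F(s)/s with f(t) = 9t^6. F(s) = 6480/s^7, so L{∫₀ᵗ 9·τ^6 dτ} = (6480/s^7)/s = 6480/s^8. (Check: ∫₀ᵗ 9·τ^6 dτ = 9t^7/7.)

Final answer: 6480/s^8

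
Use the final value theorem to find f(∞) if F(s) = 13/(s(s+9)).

f(∞) = lim_{s→0} s·13/(s(s+9)) = lim_{s→0} 13/(s+9) = 13/9 = 13/9

Final answer: 13/9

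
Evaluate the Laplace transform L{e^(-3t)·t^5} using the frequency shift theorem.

L{e^(at)·t^n} = n!/(s-a)^(n+1), so L{e^(-3t)·t^5} = 120/(s+3)^6

Final answer: 120/(s+3)^6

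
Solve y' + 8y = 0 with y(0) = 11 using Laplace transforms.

L{y'} + 8L{y} = 0. sY - 11 + 8Y = 0. Y(s+8) = 11. Y = 11/(s+8)

Final answer: y(t) = 11e^(-8t)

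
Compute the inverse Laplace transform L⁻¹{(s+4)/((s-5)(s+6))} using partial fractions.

Using partial fractions, f(t) = (9e^(5t) + 2e^(-6t))/11

Final answer: (9e^(5t) + 2e^(-6t))/11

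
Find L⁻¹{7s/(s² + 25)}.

This is the form c·s/(s² + a²) with a = 5, c = 7. L⁻¹ = 7·cos(5t)

Final answer: 7·cos(5t)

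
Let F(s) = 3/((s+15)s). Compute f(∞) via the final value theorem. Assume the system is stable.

f(∞) = lim_{s→0} sF(s) = lim_{s→0} 3/(s+15) = 1/5

Final answer: 1/5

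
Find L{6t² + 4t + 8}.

L{6t² + 4t + 8} = 6·2/s³ + 4/s² + 8/s = 12/s³ + 4/s² + 8/s

Final answer: 12/s³ + 4/s² + 8/s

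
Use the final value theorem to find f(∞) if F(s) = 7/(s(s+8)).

f(∞) = lim_{s→0} s·7/(s(s+8)) = lim_{s→0} 7/(s+8) = 7/8 = 7/8

Final answer: 7/8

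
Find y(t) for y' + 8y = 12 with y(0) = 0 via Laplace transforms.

sY + 8Y = 12/s. Y = 12/(s(s+8)). Partial fractions: Y = 3/2/s - 3/2/(s+8)

Final answer: y(t) = 3/2(1 - e^(-8t))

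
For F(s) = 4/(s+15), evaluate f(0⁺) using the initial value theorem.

f(0⁺) = lim_{s→∞} s·4/(s+15) = lim_{s→∞} 4s/(s+15) = 4

Final answer: 4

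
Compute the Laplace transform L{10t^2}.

L{10t^2} = 10 · L{t^2} = 10 · 2/s^3 = 20/s^3

Final answer: 20/s^3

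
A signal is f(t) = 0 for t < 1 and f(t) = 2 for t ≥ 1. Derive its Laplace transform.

f(t) = 2·u(t-1). L{u(t-1)} = e^(-s)/s, so L{f(t)} = 2·e^(-s)/s

Final answer: 2·e^(-s)/s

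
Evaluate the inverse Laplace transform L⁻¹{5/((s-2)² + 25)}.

Using frequency shift, L⁻¹{5/((s-2)² + 25)} = e^(2t)·sin(5t)

Final answer: e^(2t)·sin(5t)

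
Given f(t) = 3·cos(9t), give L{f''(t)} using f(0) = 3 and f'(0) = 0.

F(s) = 3s/(s² + 81). L{f''(t)} = s²F(s) - sf(0) - f'(0) = 3s³/(s² + 81) - 3s = (3s³ - 3s(s² + 81))/(s² + 81) = -243s/(s² + 81)

Final answer: -243s/(s² + 81)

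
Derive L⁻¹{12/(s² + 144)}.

This is the form c·a/(s² + a²) with a = 12. L⁻¹ = sin(12t)

Final answer: sin(12t)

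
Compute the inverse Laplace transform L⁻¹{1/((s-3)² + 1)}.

Using frequency shift, L⁻¹{1/((s-3)² + 1)} = e^(3t)·sin(t)

Final answer: e^(3t)·sin(t)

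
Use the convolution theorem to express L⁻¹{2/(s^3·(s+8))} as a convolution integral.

2/(s^3·(s+8)) = (2/s^3)·(1/(s+8)) = L{t^2}·L{e^(-8t)}. So f(t) = t^2*e^(-8t) = ∫₀ᵗ τ^2·e^(-8(t-τ)) dτ

Final answer: ∫₀ᵗ τ^2·e^(-8(t-τ)) dτ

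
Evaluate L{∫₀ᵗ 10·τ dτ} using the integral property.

L{∫₀ᵗ f(τ)dτ} = F(s)/s with f(t) = 10t. F(s) = 10/s^2, so L{∫₀ᵗ 10·τ dτ} = (10/s^2)/s = 10/s^3. (Check: ∫₀ᵗ 10·τ dτ = 10t^2/2.)

Final answer: 10/s^3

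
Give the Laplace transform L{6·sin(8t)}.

L{sin(ωt)} = ω/(s² + ω²), so L{sin(8t)} = 8/(s² + 64). Then L{6·sin(8t)} = 6·8/(s² + 64) = 48/(s² + 64)

Final answer: 48/(s² + 64)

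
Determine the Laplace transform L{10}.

L{10} = 10 · L{1} = 10/s

Final answer: 10/s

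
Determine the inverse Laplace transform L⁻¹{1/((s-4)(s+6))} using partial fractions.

Decompose: A/(s-4) + B/(s+6). A = 1/10, B = -1/10. f(t) = (e^(4t) - e^(-6t))/10

Final answer: (e^(4t) - e^(-6t))/10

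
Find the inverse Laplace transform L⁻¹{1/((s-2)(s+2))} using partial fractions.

Decompose: A/(s-2) + B/(s+2). A = 1/4, B = -1/4. f(t) = (e^(2t) - e^(-2t))/4

Final answer: (e^(2t) - e^(-2t))/4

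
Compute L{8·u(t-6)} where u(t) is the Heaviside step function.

L{u(t-a)} = e^(-as)/s. Here a=6, so L{u(t-6)} = e^(-6s)/s, and L{8·u(t-6)} = 8·e^(-6s)/s

Final answer: 8·e^(-6s)/s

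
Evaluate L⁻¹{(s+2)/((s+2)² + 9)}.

Using frequency shift: L⁻¹{(s-a)/((s-a)² + b²)} = e^(at)cos(bt). Here a=-2, b=3

Final answer: e^(-2t)·cos(3t)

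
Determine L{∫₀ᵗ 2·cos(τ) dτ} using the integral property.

L{∫₀ᵗ f(τ)dτ} = F(s)/s with F(s) = 2s/(s² + 1), so the result is (2s/(s² + 1))/s = 2/(s² + 1)

Final answer: 2/(s² + 1)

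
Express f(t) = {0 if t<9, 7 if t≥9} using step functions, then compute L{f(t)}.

f(t) = 7·u(t-9). L{u(t-9)} = e^(-9s)/s, so L{f(t)} = 7·e^(-9s)/s

Final answer: 7·e^(-9s)/s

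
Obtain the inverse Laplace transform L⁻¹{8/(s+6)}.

L⁻¹{1/(s-a)} = e^(at), so L⁻¹{1/(s+6)} = e^(-6t), and L⁻¹{8/(s+6)} = 8·e^(-6t)

Final answer: 8·e^(-6t)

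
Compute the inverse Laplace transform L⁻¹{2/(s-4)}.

L⁻¹{1/(s-a)} = e^(at), so L⁻¹{1/(s-4)} = e^(4t), and L⁻¹{2/(s-4)} = 2·e^(4t)

Final answer: 2·e^(4t)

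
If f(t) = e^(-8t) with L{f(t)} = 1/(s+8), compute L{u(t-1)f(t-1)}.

Time shift theorem: L{u(t-a)f(t-a)} = e^(-as)F(s). Here a=1, F(s) = 1/(s+8), so L{u(t-1)f(t-1)} = e^(-s)·1/(s+8)

Final answer: e^(-s)·1/(s+8)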